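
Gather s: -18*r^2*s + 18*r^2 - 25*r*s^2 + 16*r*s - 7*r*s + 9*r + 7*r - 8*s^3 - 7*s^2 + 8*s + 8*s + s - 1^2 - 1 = 18*r^2 + 16*r - 8*s^3 + s^2*(-25*r - 7) + s*(-18*r^2 + 9*r + 17) - 2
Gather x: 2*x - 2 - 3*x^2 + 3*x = -3*x^2 + 5*x - 2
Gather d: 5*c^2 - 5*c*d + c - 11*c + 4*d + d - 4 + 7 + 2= 5*c^2 - 10*c + d*(5 - 5*c) + 5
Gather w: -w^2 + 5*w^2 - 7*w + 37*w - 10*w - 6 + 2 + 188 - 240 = 4*w^2 + 20*w - 56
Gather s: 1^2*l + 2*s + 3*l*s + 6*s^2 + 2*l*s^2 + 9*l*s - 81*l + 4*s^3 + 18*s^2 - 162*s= -80*l + 4*s^3 + s^2*(2*l + 24) + s*(12*l - 160)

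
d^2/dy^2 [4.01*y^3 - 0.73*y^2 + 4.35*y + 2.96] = 24.06*y - 1.46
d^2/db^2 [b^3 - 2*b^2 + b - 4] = 6*b - 4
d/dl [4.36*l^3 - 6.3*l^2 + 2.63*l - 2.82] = 13.08*l^2 - 12.6*l + 2.63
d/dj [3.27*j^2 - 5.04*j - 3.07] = 6.54*j - 5.04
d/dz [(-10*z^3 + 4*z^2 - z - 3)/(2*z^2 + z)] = (-20*z^4 - 20*z^3 + 6*z^2 + 12*z + 3)/(z^2*(4*z^2 + 4*z + 1))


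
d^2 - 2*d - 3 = (d - 3)*(d + 1)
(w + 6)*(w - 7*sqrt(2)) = w^2 - 7*sqrt(2)*w + 6*w - 42*sqrt(2)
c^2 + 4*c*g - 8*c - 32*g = (c - 8)*(c + 4*g)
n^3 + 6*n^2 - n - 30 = (n - 2)*(n + 3)*(n + 5)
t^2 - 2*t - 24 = (t - 6)*(t + 4)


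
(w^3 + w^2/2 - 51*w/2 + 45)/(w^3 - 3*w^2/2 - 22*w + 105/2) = (2*w^2 + 7*w - 30)/(2*w^2 + 3*w - 35)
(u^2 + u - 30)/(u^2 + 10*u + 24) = (u - 5)/(u + 4)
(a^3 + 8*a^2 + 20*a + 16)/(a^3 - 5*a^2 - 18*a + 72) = (a^2 + 4*a + 4)/(a^2 - 9*a + 18)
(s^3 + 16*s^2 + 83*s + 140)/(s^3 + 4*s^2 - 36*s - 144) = (s^2 + 12*s + 35)/(s^2 - 36)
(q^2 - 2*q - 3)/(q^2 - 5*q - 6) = (q - 3)/(q - 6)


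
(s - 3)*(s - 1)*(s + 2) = s^3 - 2*s^2 - 5*s + 6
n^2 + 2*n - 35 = (n - 5)*(n + 7)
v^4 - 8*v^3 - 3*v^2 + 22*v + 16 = (v - 8)*(v - 2)*(v + 1)^2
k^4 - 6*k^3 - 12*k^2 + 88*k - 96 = (k - 6)*(k - 2)^2*(k + 4)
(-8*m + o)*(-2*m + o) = 16*m^2 - 10*m*o + o^2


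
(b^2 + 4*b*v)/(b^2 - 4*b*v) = (b + 4*v)/(b - 4*v)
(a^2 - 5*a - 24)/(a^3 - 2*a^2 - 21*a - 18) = (a - 8)/(a^2 - 5*a - 6)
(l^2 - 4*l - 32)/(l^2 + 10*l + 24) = (l - 8)/(l + 6)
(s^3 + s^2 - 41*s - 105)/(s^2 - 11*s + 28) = (s^2 + 8*s + 15)/(s - 4)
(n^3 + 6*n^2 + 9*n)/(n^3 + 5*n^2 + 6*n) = (n + 3)/(n + 2)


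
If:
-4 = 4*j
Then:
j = -1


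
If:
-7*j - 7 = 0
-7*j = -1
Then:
No Solution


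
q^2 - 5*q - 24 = (q - 8)*(q + 3)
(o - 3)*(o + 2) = o^2 - o - 6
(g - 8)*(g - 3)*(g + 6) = g^3 - 5*g^2 - 42*g + 144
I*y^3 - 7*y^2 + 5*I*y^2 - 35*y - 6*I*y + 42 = (y + 6)*(y + 7*I)*(I*y - I)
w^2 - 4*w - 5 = (w - 5)*(w + 1)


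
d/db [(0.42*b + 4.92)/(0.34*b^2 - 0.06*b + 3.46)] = (-0.1428*b^2 - 3.3456*b + 1.7484)/(0.1156*b^4 - 0.0408*b^3 + 2.3564*b^2 - 0.4152*b + 11.9716)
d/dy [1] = 0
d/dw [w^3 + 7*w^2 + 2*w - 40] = 3*w^2 + 14*w + 2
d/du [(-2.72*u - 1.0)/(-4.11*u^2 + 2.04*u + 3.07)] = (11.1792*u^2 - 5.5488*u - (2.72*u + 1.0)*(8.22*u - 2.04) - 8.3504)/(-4.11*u^2 + 2.04*u + 3.07)^2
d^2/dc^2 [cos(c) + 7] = -cos(c)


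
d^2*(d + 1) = d^3 + d^2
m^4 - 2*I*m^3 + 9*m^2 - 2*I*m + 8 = (m - 4*I)*(m - I)*(m + I)*(m + 2*I)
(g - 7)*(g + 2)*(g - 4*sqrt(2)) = g^3 - 4*sqrt(2)*g^2 - 5*g^2 - 14*g + 20*sqrt(2)*g + 56*sqrt(2)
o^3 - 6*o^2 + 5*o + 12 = (o - 4)*(o - 3)*(o + 1)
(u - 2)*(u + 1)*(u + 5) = u^3 + 4*u^2 - 7*u - 10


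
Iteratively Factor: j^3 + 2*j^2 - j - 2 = (j - 1)*(j^2 + 3*j + 2) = (j - 1)*(j + 2)*(j + 1)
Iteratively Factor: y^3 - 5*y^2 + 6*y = (y)*(y^2 - 5*y + 6) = y*(y - 3)*(y - 2)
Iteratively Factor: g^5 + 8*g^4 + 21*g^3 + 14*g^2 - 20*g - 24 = (g + 3)*(g^4 + 5*g^3 + 6*g^2 - 4*g - 8) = (g - 1)*(g + 3)*(g^3 + 6*g^2 + 12*g + 8) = (g - 1)*(g + 2)*(g + 3)*(g^2 + 4*g + 4) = (g - 1)*(g + 2)^2*(g + 3)*(g + 2)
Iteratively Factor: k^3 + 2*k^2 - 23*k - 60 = (k - 5)*(k^2 + 7*k + 12) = (k - 5)*(k + 4)*(k + 3)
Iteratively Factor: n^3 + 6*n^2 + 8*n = (n + 4)*(n^2 + 2*n) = n*(n + 4)*(n + 2)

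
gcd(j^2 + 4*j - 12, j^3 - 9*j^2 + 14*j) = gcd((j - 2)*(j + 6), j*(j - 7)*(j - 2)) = j - 2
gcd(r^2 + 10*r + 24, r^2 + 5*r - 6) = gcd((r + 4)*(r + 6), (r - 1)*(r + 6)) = r + 6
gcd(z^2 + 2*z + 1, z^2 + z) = z + 1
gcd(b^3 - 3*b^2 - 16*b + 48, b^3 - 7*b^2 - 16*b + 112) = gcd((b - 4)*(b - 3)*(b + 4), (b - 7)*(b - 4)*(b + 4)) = b^2 - 16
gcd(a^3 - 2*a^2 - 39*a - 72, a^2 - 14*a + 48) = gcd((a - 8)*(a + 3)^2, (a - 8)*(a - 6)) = a - 8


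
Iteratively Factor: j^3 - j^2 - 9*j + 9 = (j - 3)*(j^2 + 2*j - 3) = (j - 3)*(j - 1)*(j + 3)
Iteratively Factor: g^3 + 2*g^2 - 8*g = (g)*(g^2 + 2*g - 8) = g*(g + 4)*(g - 2)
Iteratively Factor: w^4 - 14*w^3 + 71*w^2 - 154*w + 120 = (w - 3)*(w^3 - 11*w^2 + 38*w - 40) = (w - 4)*(w - 3)*(w^2 - 7*w + 10) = (w - 5)*(w - 4)*(w - 3)*(w - 2)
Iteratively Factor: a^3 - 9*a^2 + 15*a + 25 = (a - 5)*(a^2 - 4*a - 5) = (a - 5)*(a + 1)*(a - 5)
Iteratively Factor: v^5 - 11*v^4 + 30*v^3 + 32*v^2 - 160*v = (v)*(v^4 - 11*v^3 + 30*v^2 + 32*v - 160) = v*(v + 2)*(v^3 - 13*v^2 + 56*v - 80) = v*(v - 4)*(v + 2)*(v^2 - 9*v + 20) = v*(v - 4)^2*(v + 2)*(v - 5)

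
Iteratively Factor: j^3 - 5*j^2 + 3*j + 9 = (j - 3)*(j^2 - 2*j - 3) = (j - 3)^2*(j + 1)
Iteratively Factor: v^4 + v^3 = (v + 1)*(v^3) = v*(v + 1)*(v^2) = v^2*(v + 1)*(v)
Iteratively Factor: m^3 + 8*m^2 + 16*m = (m + 4)*(m^2 + 4*m) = m*(m + 4)*(m + 4)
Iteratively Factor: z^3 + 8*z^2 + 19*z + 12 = (z + 3)*(z^2 + 5*z + 4) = (z + 1)*(z + 3)*(z + 4)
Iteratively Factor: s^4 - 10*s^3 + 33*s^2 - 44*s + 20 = (s - 2)*(s^3 - 8*s^2 + 17*s - 10) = (s - 2)^2*(s^2 - 6*s + 5) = (s - 2)^2*(s - 1)*(s - 5)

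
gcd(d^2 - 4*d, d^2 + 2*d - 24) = d - 4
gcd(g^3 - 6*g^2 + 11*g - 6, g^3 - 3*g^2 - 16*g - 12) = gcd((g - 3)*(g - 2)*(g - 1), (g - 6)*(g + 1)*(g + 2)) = 1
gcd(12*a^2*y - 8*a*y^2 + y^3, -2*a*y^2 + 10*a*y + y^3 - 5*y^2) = -2*a*y + y^2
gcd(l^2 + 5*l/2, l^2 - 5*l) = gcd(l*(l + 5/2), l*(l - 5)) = l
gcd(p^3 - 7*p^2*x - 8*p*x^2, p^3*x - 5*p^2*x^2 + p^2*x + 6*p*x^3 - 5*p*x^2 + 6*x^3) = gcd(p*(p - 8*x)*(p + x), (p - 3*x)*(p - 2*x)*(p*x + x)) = 1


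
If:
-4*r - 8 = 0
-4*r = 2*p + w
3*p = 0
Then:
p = 0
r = -2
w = 8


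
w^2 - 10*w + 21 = (w - 7)*(w - 3)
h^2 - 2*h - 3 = (h - 3)*(h + 1)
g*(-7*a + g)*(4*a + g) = -28*a^2*g - 3*a*g^2 + g^3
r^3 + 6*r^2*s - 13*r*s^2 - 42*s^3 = (r - 3*s)*(r + 2*s)*(r + 7*s)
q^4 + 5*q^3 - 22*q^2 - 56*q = q*(q - 4)*(q + 2)*(q + 7)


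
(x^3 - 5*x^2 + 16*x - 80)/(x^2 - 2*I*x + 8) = (x^2 + x*(-5 + 4*I) - 20*I)/(x + 2*I)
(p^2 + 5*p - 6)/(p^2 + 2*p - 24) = (p - 1)/(p - 4)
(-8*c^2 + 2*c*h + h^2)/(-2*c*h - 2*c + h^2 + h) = (4*c + h)/(h + 1)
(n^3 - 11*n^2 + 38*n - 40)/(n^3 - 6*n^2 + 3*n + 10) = (n - 4)/(n + 1)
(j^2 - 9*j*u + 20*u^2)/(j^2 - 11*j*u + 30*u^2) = (-j + 4*u)/(-j + 6*u)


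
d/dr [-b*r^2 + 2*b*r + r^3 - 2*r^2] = -2*b*r + 2*b + 3*r^2 - 4*r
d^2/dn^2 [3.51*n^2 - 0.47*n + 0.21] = 7.02000000000000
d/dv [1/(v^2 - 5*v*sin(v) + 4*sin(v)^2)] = (5*v*cos(v) - 2*v + 5*sin(v) - 4*sin(2*v))/((v - 4*sin(v))^2*(v - sin(v))^2)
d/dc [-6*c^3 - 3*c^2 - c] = -18*c^2 - 6*c - 1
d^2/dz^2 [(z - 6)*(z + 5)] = 2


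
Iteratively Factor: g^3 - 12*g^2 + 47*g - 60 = (g - 3)*(g^2 - 9*g + 20) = (g - 4)*(g - 3)*(g - 5)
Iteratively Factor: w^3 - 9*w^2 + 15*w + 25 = (w - 5)*(w^2 - 4*w - 5) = (w - 5)*(w + 1)*(w - 5)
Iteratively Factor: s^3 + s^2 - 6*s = (s)*(s^2 + s - 6) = s*(s + 3)*(s - 2)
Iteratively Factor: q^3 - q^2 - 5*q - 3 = (q - 3)*(q^2 + 2*q + 1) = (q - 3)*(q + 1)*(q + 1)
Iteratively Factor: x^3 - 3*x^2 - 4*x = (x)*(x^2 - 3*x - 4) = x*(x - 4)*(x + 1)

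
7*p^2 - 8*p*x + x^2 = (-7*p + x)*(-p + x)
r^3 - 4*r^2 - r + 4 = (r - 4)*(r - 1)*(r + 1)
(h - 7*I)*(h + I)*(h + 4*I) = h^3 - 2*I*h^2 + 31*h + 28*I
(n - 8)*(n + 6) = n^2 - 2*n - 48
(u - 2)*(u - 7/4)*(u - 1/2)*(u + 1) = u^4 - 13*u^3/4 + 9*u^2/8 + 29*u/8 - 7/4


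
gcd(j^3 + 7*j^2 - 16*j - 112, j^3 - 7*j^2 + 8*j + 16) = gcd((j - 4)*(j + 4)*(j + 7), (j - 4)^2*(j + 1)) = j - 4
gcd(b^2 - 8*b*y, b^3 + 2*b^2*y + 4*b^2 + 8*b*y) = b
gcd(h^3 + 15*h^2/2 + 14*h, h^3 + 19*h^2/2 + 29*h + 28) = h^2 + 15*h/2 + 14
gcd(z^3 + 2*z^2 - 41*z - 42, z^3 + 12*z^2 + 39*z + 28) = z^2 + 8*z + 7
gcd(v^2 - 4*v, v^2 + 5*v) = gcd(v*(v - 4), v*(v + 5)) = v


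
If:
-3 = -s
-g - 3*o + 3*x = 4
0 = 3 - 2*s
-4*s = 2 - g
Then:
No Solution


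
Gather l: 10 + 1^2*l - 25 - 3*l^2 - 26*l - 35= -3*l^2 - 25*l - 50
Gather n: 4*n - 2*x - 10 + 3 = 4*n - 2*x - 7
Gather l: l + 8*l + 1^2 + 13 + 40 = 9*l + 54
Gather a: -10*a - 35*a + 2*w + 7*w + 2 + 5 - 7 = -45*a + 9*w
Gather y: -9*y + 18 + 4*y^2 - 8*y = 4*y^2 - 17*y + 18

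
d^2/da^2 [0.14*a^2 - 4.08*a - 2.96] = 0.280000000000000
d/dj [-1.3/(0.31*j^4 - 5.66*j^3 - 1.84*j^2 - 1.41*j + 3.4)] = (1.612*j^3 - 22.074*j^2 - 4.784*j - 1.833)/(-0.31*j^4 + 5.66*j^3 + 1.84*j^2 + 1.41*j - 3.4)^2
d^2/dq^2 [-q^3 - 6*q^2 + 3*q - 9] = -6*q - 12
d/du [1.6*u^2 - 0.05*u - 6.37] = 3.2*u - 0.05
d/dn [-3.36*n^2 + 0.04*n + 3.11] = 0.04 - 6.72*n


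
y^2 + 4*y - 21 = (y - 3)*(y + 7)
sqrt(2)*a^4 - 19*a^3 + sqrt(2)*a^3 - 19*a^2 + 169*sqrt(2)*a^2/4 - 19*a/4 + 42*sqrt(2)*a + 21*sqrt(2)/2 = (a + 1/2)*(a - 6*sqrt(2))*(a - 7*sqrt(2)/2)*(sqrt(2)*a + sqrt(2)/2)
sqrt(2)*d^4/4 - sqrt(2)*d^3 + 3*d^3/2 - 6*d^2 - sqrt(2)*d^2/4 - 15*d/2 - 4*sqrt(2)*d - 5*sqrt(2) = (d/2 + sqrt(2)/2)*(d - 5)*(d + 2*sqrt(2))*(sqrt(2)*d/2 + sqrt(2)/2)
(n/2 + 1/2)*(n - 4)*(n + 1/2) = n^3/2 - 5*n^2/4 - 11*n/4 - 1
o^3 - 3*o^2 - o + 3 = (o - 3)*(o - 1)*(o + 1)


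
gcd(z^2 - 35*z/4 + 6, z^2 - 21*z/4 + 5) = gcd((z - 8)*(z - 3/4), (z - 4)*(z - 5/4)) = 1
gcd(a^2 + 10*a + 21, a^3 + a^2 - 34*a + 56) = a + 7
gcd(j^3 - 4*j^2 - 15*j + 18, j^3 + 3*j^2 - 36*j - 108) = j^2 - 3*j - 18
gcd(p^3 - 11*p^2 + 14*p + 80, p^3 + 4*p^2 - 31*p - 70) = p^2 - 3*p - 10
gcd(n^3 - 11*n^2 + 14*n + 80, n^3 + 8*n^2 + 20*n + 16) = n + 2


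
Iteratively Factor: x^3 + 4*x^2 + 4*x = (x + 2)*(x^2 + 2*x) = (x + 2)^2*(x)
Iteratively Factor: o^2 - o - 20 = (o - 5)*(o + 4)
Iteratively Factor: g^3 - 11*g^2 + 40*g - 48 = (g - 3)*(g^2 - 8*g + 16) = (g - 4)*(g - 3)*(g - 4)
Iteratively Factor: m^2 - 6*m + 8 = (m - 2)*(m - 4)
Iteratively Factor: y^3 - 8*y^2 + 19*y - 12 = (y - 1)*(y^2 - 7*y + 12) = (y - 3)*(y - 1)*(y - 4)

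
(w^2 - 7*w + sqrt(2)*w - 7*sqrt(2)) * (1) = w^2 - 7*w + sqrt(2)*w - 7*sqrt(2)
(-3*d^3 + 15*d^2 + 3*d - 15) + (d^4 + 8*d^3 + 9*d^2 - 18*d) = d^4 + 5*d^3 + 24*d^2 - 15*d - 15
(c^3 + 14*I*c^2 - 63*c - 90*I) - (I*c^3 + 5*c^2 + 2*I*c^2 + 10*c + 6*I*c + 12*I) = c^3 - I*c^3 - 5*c^2 + 12*I*c^2 - 73*c - 6*I*c - 102*I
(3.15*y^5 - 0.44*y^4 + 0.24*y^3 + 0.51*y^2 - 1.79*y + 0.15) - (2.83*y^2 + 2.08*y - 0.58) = 3.15*y^5 - 0.44*y^4 + 0.24*y^3 - 2.32*y^2 - 3.87*y + 0.73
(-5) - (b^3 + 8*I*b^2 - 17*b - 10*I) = -b^3 - 8*I*b^2 + 17*b - 5 + 10*I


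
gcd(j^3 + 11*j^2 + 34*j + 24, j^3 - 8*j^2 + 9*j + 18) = j + 1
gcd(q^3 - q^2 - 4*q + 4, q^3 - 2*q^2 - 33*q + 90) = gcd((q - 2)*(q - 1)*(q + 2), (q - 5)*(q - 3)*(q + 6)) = 1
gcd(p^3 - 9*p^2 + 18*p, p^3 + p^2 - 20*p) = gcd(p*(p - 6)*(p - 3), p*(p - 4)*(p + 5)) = p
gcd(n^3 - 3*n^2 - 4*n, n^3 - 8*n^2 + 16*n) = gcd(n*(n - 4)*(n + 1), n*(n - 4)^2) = n^2 - 4*n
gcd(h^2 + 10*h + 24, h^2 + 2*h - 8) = h + 4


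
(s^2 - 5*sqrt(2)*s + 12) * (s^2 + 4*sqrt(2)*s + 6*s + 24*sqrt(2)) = s^4 - sqrt(2)*s^3 + 6*s^3 - 28*s^2 - 6*sqrt(2)*s^2 - 168*s + 48*sqrt(2)*s + 288*sqrt(2)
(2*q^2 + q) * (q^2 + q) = 2*q^4 + 3*q^3 + q^2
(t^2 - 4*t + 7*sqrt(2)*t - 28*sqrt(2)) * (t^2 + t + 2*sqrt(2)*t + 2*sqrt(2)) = t^4 - 3*t^3 + 9*sqrt(2)*t^3 - 27*sqrt(2)*t^2 + 24*t^2 - 84*t - 36*sqrt(2)*t - 112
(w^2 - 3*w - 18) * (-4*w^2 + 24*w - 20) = -4*w^4 + 36*w^3 - 20*w^2 - 372*w + 360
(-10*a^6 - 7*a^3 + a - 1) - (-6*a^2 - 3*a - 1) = -10*a^6 - 7*a^3 + 6*a^2 + 4*a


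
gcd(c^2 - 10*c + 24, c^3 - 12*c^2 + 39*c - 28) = c - 4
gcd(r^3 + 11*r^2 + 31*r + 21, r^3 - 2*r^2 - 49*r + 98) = r + 7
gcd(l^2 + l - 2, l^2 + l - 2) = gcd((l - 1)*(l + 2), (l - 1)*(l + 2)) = l^2 + l - 2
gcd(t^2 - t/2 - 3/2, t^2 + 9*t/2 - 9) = t - 3/2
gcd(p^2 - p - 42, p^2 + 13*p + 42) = p + 6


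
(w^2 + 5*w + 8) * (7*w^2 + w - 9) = 7*w^4 + 36*w^3 + 52*w^2 - 37*w - 72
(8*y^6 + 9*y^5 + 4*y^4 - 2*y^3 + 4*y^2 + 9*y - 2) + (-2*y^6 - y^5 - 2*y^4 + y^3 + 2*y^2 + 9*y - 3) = 6*y^6 + 8*y^5 + 2*y^4 - y^3 + 6*y^2 + 18*y - 5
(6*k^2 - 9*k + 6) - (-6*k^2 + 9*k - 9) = 12*k^2 - 18*k + 15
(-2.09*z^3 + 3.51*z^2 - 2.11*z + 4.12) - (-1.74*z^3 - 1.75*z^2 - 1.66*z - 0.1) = -0.35*z^3 + 5.26*z^2 - 0.45*z + 4.22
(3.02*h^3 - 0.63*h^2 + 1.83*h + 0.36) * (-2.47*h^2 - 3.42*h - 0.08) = -7.4594*h^5 - 8.7723*h^4 - 2.6071*h^3 - 7.0974*h^2 - 1.3776*h - 0.0288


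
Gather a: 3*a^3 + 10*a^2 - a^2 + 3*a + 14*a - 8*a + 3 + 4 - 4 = 3*a^3 + 9*a^2 + 9*a + 3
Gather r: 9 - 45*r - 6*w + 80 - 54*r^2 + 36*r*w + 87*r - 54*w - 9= -54*r^2 + r*(36*w + 42) - 60*w + 80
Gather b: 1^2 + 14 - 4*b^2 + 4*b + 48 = -4*b^2 + 4*b + 63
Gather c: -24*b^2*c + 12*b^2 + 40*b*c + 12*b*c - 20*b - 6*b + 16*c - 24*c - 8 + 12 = 12*b^2 - 26*b + c*(-24*b^2 + 52*b - 8) + 4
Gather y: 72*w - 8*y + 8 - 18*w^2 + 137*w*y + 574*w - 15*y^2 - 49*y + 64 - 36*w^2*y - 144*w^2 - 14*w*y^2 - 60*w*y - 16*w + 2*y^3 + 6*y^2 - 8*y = -162*w^2 + 630*w + 2*y^3 + y^2*(-14*w - 9) + y*(-36*w^2 + 77*w - 65) + 72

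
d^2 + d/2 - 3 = (d - 3/2)*(d + 2)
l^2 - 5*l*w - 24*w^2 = (l - 8*w)*(l + 3*w)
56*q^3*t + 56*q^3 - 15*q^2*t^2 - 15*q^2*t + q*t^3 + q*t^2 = (-8*q + t)*(-7*q + t)*(q*t + q)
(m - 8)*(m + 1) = m^2 - 7*m - 8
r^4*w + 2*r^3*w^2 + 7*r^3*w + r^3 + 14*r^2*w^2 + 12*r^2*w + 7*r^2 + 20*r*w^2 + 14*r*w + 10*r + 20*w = (r + 2)*(r + 5)*(r + 2*w)*(r*w + 1)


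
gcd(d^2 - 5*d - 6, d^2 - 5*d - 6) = d^2 - 5*d - 6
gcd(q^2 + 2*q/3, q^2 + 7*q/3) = q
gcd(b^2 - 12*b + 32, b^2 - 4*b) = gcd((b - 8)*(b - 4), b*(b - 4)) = b - 4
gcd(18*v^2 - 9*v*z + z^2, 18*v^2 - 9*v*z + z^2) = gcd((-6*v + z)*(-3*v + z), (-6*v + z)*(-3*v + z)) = 18*v^2 - 9*v*z + z^2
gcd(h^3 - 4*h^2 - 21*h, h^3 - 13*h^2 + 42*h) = h^2 - 7*h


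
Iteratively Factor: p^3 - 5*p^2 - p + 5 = (p - 1)*(p^2 - 4*p - 5) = (p - 1)*(p + 1)*(p - 5)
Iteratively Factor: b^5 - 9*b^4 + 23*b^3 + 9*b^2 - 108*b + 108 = (b - 2)*(b^4 - 7*b^3 + 9*b^2 + 27*b - 54) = (b - 3)*(b - 2)*(b^3 - 4*b^2 - 3*b + 18) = (b - 3)^2*(b - 2)*(b^2 - b - 6) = (b - 3)^3*(b - 2)*(b + 2)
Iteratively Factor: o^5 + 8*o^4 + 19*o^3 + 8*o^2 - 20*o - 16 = (o - 1)*(o^4 + 9*o^3 + 28*o^2 + 36*o + 16) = (o - 1)*(o + 2)*(o^3 + 7*o^2 + 14*o + 8) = (o - 1)*(o + 1)*(o + 2)*(o^2 + 6*o + 8) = (o - 1)*(o + 1)*(o + 2)*(o + 4)*(o + 2)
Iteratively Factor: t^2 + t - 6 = (t + 3)*(t - 2)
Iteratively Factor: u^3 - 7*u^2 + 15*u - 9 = (u - 3)*(u^2 - 4*u + 3) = (u - 3)^2*(u - 1)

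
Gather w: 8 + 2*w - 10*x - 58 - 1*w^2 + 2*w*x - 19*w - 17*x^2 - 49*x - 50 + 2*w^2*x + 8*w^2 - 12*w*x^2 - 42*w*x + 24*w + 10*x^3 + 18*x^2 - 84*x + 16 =w^2*(2*x + 7) + w*(-12*x^2 - 40*x + 7) + 10*x^3 + x^2 - 143*x - 84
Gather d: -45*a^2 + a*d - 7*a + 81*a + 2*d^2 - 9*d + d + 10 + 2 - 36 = -45*a^2 + 74*a + 2*d^2 + d*(a - 8) - 24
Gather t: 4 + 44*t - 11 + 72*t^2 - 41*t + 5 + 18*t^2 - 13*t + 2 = 90*t^2 - 10*t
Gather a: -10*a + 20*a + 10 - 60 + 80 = 10*a + 30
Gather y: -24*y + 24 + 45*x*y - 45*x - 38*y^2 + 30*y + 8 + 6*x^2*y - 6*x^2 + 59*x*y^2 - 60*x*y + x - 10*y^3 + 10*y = -6*x^2 - 44*x - 10*y^3 + y^2*(59*x - 38) + y*(6*x^2 - 15*x + 16) + 32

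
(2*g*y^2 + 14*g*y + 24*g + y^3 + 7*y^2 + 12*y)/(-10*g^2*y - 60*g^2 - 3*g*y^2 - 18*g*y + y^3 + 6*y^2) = (y^2 + 7*y + 12)/(-5*g*y - 30*g + y^2 + 6*y)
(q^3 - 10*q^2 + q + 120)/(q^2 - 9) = (q^2 - 13*q + 40)/(q - 3)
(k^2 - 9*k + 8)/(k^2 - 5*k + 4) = (k - 8)/(k - 4)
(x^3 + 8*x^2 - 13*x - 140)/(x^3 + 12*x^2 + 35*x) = (x - 4)/x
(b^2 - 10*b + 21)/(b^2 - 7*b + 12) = (b - 7)/(b - 4)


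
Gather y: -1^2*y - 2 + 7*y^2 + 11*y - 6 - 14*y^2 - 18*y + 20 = -7*y^2 - 8*y + 12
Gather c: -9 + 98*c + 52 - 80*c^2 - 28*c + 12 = -80*c^2 + 70*c + 55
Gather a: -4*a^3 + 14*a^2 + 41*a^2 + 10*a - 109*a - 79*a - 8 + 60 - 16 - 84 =-4*a^3 + 55*a^2 - 178*a - 48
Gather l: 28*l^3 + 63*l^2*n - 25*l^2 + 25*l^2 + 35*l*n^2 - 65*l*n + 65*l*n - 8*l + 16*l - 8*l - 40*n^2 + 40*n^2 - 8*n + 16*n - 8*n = 28*l^3 + 63*l^2*n + 35*l*n^2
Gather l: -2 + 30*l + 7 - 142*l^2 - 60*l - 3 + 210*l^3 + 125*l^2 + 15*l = 210*l^3 - 17*l^2 - 15*l + 2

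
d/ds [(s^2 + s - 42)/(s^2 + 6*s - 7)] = 5/(s^2 - 2*s + 1)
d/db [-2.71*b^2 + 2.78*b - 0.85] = 2.78 - 5.42*b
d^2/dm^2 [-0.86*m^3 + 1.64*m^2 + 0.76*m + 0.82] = 3.28 - 5.16*m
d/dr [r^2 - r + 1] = 2*r - 1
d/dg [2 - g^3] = -3*g^2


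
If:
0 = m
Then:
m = 0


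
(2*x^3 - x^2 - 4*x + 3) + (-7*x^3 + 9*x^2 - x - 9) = -5*x^3 + 8*x^2 - 5*x - 6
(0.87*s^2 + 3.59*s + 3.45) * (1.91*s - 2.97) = 1.6617*s^3 + 4.273*s^2 - 4.0728*s - 10.2465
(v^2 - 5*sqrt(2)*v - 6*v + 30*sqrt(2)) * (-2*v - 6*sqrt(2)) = -2*v^3 + 4*sqrt(2)*v^2 + 12*v^2 - 24*sqrt(2)*v + 60*v - 360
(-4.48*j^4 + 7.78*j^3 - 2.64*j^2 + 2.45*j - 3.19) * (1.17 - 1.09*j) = 4.8832*j^5 - 13.7218*j^4 + 11.9802*j^3 - 5.7593*j^2 + 6.3436*j - 3.7323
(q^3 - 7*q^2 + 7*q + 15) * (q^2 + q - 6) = q^5 - 6*q^4 - 6*q^3 + 64*q^2 - 27*q - 90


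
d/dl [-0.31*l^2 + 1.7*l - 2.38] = 1.7 - 0.62*l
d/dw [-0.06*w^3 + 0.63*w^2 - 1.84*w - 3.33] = -0.18*w^2 + 1.26*w - 1.84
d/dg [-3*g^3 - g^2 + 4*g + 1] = -9*g^2 - 2*g + 4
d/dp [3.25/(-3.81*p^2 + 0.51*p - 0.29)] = (24.765*p - 1.6575)/(3.81*p^2 - 0.51*p + 0.29)^2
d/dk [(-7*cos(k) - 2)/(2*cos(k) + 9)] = 59*sin(k)/(2*cos(k) + 9)^2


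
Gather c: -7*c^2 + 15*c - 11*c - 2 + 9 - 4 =-7*c^2 + 4*c + 3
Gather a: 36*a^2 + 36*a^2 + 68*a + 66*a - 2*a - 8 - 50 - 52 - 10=72*a^2 + 132*a - 120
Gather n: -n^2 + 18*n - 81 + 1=-n^2 + 18*n - 80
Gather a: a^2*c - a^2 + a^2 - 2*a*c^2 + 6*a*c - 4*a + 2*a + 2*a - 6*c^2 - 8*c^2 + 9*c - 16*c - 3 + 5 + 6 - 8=a^2*c + a*(-2*c^2 + 6*c) - 14*c^2 - 7*c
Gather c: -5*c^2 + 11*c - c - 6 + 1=-5*c^2 + 10*c - 5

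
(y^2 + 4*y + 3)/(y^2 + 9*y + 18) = (y + 1)/(y + 6)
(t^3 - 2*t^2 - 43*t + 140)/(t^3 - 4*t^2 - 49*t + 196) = (t - 5)/(t - 7)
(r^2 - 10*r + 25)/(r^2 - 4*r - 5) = (r - 5)/(r + 1)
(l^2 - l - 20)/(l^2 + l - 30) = (l + 4)/(l + 6)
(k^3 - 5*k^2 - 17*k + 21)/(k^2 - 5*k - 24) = (k^2 - 8*k + 7)/(k - 8)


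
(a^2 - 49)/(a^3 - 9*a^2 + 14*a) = (a + 7)/(a*(a - 2))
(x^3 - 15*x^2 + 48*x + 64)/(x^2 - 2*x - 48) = (x^2 - 7*x - 8)/(x + 6)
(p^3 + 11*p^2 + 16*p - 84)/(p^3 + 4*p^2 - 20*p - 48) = (p^2 + 5*p - 14)/(p^2 - 2*p - 8)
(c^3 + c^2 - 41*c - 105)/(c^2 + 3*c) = c - 2 - 35/c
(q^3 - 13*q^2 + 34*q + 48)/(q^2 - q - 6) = (-q^3 + 13*q^2 - 34*q - 48)/(-q^2 + q + 6)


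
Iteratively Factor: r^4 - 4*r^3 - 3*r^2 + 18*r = (r)*(r^3 - 4*r^2 - 3*r + 18) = r*(r - 3)*(r^2 - r - 6) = r*(r - 3)*(r + 2)*(r - 3)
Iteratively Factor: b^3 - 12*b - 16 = (b + 2)*(b^2 - 2*b - 8) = (b + 2)^2*(b - 4)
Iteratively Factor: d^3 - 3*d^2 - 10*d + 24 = (d - 4)*(d^2 + d - 6) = (d - 4)*(d - 2)*(d + 3)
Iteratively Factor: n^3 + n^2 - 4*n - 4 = (n + 2)*(n^2 - n - 2) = (n + 1)*(n + 2)*(n - 2)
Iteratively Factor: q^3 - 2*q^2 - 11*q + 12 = (q + 3)*(q^2 - 5*q + 4) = (q - 4)*(q + 3)*(q - 1)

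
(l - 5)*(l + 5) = l^2 - 25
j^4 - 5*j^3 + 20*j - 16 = (j - 4)*(j - 2)*(j - 1)*(j + 2)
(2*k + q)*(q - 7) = 2*k*q - 14*k + q^2 - 7*q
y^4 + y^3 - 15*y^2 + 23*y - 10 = (y - 2)*(y - 1)^2*(y + 5)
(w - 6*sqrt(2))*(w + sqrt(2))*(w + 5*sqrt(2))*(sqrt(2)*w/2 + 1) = sqrt(2)*w^4/2 + w^3 - 31*sqrt(2)*w^2 - 122*w - 60*sqrt(2)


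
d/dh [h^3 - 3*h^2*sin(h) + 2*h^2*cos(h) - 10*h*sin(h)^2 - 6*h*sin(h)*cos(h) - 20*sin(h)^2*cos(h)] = -2*h^2*sin(h) - 3*h^2*cos(h) + 3*h^2 - 6*h*sin(h) - 10*h*sin(2*h) + 4*h*cos(h) - 6*h*cos(2*h) + 5*sin(h) - 3*sin(2*h) - 15*sin(3*h) + 5*cos(2*h) - 5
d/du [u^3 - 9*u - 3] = 3*u^2 - 9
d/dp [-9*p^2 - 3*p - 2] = -18*p - 3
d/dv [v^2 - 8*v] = 2*v - 8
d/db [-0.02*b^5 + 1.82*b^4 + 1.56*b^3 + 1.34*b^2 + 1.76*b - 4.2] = -0.1*b^4 + 7.28*b^3 + 4.68*b^2 + 2.68*b + 1.76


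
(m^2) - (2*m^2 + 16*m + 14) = -m^2 - 16*m - 14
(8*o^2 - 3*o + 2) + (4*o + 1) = 8*o^2 + o + 3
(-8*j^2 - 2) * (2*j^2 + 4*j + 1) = -16*j^4 - 32*j^3 - 12*j^2 - 8*j - 2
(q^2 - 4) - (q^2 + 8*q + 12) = -8*q - 16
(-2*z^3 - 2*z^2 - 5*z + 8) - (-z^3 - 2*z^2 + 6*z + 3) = -z^3 - 11*z + 5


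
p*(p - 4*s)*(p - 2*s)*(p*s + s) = p^4*s - 6*p^3*s^2 + p^3*s + 8*p^2*s^3 - 6*p^2*s^2 + 8*p*s^3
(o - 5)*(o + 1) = o^2 - 4*o - 5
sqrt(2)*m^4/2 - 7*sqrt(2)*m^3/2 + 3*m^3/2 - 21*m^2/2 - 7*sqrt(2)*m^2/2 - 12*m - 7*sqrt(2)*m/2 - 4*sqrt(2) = (m - 8)*(m + 1)*(m + sqrt(2))*(sqrt(2)*m/2 + 1/2)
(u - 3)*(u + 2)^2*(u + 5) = u^4 + 6*u^3 - 3*u^2 - 52*u - 60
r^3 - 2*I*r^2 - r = r*(r - I)^2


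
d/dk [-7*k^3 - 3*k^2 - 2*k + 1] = -21*k^2 - 6*k - 2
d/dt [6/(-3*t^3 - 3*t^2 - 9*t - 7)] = 18*(3*t^2 + 2*t + 3)/(3*t^3 + 3*t^2 + 9*t + 7)^2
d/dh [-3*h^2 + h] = 1 - 6*h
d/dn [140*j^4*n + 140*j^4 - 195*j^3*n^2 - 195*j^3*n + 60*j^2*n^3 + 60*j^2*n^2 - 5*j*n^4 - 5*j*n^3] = 5*j*(28*j^3 - 78*j^2*n - 39*j^2 + 36*j*n^2 + 24*j*n - 4*n^3 - 3*n^2)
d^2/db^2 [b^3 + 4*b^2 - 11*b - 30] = 6*b + 8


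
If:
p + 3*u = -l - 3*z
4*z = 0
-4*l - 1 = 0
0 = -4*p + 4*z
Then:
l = -1/4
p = 0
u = 1/12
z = 0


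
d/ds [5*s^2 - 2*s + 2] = 10*s - 2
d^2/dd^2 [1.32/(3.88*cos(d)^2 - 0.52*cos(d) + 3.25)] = (-79.487232*(1 - cos(d)^2)^2 + 7.989696*cos(d)^3 + 26.480256*cos(d)^2 - 18.210192*cos(d) + 46.910688)/(3.88*cos(d)^2 - 0.52*cos(d) + 3.25)^3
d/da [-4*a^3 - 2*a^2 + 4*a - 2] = -12*a^2 - 4*a + 4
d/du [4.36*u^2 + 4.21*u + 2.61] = 8.72*u + 4.21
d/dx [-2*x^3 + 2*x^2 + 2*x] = -6*x^2 + 4*x + 2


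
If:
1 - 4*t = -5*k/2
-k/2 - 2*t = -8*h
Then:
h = 7*t/20 - 1/40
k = 8*t/5 - 2/5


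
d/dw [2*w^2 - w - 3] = 4*w - 1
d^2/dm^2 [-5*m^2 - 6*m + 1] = -10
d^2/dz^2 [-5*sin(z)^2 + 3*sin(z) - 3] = -3*sin(z) - 10*cos(2*z)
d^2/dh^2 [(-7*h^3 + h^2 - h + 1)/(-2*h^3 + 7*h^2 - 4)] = 2*(94*h^6 + 12*h^5 - 402*h^4 + 413*h^3 - 279*h^2 + 444*h - 44)/(8*h^9 - 84*h^8 + 294*h^7 - 295*h^6 - 336*h^5 + 588*h^4 + 96*h^3 - 336*h^2 + 64)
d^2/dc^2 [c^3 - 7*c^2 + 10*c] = 6*c - 14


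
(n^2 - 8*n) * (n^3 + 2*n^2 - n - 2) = n^5 - 6*n^4 - 17*n^3 + 6*n^2 + 16*n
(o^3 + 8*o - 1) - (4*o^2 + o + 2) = o^3 - 4*o^2 + 7*o - 3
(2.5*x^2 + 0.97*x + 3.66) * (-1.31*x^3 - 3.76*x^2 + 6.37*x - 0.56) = -3.275*x^5 - 10.6707*x^4 + 7.4832*x^3 - 8.9827*x^2 + 22.771*x - 2.0496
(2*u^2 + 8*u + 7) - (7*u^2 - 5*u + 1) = -5*u^2 + 13*u + 6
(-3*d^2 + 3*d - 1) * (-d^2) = 3*d^4 - 3*d^3 + d^2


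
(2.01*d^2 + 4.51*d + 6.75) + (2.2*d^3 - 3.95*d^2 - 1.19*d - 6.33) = 2.2*d^3 - 1.94*d^2 + 3.32*d + 0.42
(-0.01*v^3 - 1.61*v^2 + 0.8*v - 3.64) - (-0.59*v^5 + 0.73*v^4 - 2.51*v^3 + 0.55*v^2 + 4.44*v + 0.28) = 0.59*v^5 - 0.73*v^4 + 2.5*v^3 - 2.16*v^2 - 3.64*v - 3.92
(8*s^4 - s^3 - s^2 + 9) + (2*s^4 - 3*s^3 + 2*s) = 10*s^4 - 4*s^3 - s^2 + 2*s + 9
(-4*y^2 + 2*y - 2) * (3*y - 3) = -12*y^3 + 18*y^2 - 12*y + 6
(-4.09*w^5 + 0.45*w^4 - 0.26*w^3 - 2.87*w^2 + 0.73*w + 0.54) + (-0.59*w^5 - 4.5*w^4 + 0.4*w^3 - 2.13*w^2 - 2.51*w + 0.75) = -4.68*w^5 - 4.05*w^4 + 0.14*w^3 - 5.0*w^2 - 1.78*w + 1.29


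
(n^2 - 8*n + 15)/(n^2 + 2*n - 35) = (n - 3)/(n + 7)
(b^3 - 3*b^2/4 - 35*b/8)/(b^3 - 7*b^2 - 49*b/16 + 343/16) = 2*b*(2*b - 5)/(4*b^2 - 35*b + 49)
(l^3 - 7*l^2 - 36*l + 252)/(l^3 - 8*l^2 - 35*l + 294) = (l - 6)/(l - 7)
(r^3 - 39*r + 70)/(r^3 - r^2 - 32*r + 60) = (r + 7)/(r + 6)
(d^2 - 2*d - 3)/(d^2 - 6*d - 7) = (d - 3)/(d - 7)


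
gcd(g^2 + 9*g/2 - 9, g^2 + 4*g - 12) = g + 6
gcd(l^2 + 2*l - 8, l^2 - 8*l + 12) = l - 2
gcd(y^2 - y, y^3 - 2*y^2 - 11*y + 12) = y - 1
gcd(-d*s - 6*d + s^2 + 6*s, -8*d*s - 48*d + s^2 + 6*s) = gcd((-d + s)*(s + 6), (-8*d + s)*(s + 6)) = s + 6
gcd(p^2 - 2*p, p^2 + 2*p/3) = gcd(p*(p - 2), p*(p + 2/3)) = p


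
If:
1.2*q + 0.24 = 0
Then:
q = -0.20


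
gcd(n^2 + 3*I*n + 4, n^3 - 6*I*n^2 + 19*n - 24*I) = n - I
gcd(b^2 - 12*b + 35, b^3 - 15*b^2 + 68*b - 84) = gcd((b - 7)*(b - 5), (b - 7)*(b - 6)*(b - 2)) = b - 7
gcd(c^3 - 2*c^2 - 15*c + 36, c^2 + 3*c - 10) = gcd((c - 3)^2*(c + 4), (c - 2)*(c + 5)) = 1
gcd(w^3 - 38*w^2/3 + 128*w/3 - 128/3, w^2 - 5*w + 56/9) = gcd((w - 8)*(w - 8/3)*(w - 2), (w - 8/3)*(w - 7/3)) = w - 8/3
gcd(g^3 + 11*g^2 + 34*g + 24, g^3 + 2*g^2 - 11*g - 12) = g^2 + 5*g + 4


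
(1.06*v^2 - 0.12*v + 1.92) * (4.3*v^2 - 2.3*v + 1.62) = 4.558*v^4 - 2.954*v^3 + 10.2492*v^2 - 4.6104*v + 3.1104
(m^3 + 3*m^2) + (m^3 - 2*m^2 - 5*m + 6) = 2*m^3 + m^2 - 5*m + 6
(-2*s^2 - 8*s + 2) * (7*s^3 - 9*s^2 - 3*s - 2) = -14*s^5 - 38*s^4 + 92*s^3 + 10*s^2 + 10*s - 4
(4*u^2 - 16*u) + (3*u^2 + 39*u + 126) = 7*u^2 + 23*u + 126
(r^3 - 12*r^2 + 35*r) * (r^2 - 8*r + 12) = r^5 - 20*r^4 + 143*r^3 - 424*r^2 + 420*r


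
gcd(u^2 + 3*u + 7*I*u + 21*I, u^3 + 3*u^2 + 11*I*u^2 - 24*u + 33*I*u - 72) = u + 3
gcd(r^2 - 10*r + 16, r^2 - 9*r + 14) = r - 2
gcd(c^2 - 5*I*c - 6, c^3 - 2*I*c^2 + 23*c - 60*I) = c - 3*I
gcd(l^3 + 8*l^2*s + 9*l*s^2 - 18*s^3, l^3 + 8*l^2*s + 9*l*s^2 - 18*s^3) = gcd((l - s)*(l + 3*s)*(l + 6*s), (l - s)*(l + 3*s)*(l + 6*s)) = -l^3 - 8*l^2*s - 9*l*s^2 + 18*s^3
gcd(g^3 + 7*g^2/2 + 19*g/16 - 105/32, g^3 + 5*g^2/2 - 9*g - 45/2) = g + 5/2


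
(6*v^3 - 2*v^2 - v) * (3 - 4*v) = -24*v^4 + 26*v^3 - 2*v^2 - 3*v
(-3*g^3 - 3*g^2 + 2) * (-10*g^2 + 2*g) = 30*g^5 + 24*g^4 - 6*g^3 - 20*g^2 + 4*g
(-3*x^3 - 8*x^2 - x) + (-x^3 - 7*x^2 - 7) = -4*x^3 - 15*x^2 - x - 7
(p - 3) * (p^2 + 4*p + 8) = p^3 + p^2 - 4*p - 24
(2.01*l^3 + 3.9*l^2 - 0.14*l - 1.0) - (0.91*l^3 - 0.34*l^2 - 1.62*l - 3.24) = 1.1*l^3 + 4.24*l^2 + 1.48*l + 2.24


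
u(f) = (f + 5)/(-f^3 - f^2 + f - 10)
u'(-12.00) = 0.00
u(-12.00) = 0.00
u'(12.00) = 0.00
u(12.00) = -0.00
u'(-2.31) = 0.80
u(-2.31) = -0.51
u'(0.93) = 0.08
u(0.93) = -0.55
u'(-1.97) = 0.18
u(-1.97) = -0.37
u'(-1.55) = 0.00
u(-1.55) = -0.34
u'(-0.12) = -0.16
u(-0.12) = -0.48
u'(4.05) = 0.05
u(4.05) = -0.10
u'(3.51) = 0.08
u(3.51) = -0.14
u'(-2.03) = 0.23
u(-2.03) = -0.38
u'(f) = (f + 5)*(3*f^2 + 2*f - 1)/(-f^3 - f^2 + f - 10)^2 + 1/(-f^3 - f^2 + f - 10) = (-f^3 - f^2 + f + (f + 5)*(3*f^2 + 2*f - 1) - 10)/(f^3 + f^2 - f + 10)^2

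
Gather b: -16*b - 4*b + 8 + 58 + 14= 80 - 20*b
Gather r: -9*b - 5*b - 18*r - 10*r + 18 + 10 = -14*b - 28*r + 28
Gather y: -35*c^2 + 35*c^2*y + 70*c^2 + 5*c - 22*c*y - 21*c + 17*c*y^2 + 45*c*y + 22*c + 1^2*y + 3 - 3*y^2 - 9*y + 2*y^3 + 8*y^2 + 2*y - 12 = 35*c^2 + 6*c + 2*y^3 + y^2*(17*c + 5) + y*(35*c^2 + 23*c - 6) - 9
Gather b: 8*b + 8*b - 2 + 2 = 16*b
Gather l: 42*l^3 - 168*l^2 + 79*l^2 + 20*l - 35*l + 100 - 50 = 42*l^3 - 89*l^2 - 15*l + 50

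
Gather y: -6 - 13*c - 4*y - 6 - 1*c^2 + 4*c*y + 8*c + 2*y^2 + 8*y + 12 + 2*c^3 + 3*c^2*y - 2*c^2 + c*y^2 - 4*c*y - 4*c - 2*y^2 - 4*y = 2*c^3 + 3*c^2*y - 3*c^2 + c*y^2 - 9*c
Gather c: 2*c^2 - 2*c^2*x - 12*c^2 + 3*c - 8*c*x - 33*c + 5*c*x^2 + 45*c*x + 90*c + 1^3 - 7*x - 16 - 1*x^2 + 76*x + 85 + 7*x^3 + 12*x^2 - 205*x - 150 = c^2*(-2*x - 10) + c*(5*x^2 + 37*x + 60) + 7*x^3 + 11*x^2 - 136*x - 80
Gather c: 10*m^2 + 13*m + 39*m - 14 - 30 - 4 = 10*m^2 + 52*m - 48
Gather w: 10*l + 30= 10*l + 30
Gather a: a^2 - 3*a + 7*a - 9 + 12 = a^2 + 4*a + 3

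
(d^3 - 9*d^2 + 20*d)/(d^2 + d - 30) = d*(d - 4)/(d + 6)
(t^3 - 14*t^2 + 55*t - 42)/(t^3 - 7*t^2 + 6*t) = (t - 7)/t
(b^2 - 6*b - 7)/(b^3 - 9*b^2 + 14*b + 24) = (b - 7)/(b^2 - 10*b + 24)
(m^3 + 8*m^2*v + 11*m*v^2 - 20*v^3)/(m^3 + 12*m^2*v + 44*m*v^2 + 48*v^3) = (m^2 + 4*m*v - 5*v^2)/(m^2 + 8*m*v + 12*v^2)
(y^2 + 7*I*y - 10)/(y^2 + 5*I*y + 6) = (y^2 + 7*I*y - 10)/(y^2 + 5*I*y + 6)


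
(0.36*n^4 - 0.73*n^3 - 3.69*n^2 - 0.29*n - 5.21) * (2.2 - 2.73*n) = -0.9828*n^5 + 2.7849*n^4 + 8.4677*n^3 - 7.3263*n^2 + 13.5853*n - 11.462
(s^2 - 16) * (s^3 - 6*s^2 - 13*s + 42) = s^5 - 6*s^4 - 29*s^3 + 138*s^2 + 208*s - 672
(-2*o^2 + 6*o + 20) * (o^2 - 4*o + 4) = -2*o^4 + 14*o^3 - 12*o^2 - 56*o + 80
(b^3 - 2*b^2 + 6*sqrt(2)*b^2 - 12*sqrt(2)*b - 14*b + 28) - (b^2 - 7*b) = b^3 - 3*b^2 + 6*sqrt(2)*b^2 - 12*sqrt(2)*b - 7*b + 28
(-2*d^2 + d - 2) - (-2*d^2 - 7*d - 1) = 8*d - 1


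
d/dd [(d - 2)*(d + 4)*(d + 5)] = 3*d^2 + 14*d + 2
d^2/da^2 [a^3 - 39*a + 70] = 6*a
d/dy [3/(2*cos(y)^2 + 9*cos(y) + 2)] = 3*(4*cos(y) + 9)*sin(y)/(9*cos(y) + cos(2*y) + 3)^2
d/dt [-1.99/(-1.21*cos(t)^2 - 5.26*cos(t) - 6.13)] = (4.8158*cos(t) + 10.4674)*sin(t)/(1.21*cos(t)^2 + 5.26*cos(t) + 6.13)^2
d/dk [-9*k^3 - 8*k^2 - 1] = k*(-27*k - 16)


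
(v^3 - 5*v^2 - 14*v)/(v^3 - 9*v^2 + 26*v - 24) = v*(v^2 - 5*v - 14)/(v^3 - 9*v^2 + 26*v - 24)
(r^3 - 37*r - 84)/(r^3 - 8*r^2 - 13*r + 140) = (r + 3)/(r - 5)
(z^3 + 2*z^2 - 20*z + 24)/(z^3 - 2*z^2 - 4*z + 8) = (z + 6)/(z + 2)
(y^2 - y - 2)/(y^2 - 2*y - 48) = (-y^2 + y + 2)/(-y^2 + 2*y + 48)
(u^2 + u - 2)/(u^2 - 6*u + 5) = (u + 2)/(u - 5)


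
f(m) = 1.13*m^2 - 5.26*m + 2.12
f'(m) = 2.26*m - 5.26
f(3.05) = -3.41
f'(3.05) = 1.63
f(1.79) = -3.67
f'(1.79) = -1.21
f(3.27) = -3.00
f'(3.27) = 2.13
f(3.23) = -3.08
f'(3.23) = 2.04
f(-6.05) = 75.30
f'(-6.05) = -18.93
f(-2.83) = 26.06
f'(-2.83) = -11.66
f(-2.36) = 20.83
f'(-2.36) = -10.59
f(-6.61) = 86.26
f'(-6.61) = -20.20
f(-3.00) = 28.07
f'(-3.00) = -12.04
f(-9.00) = 140.99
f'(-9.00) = -25.60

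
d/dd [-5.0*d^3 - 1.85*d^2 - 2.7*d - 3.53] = -15.0*d^2 - 3.7*d - 2.7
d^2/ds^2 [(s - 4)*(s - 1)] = 2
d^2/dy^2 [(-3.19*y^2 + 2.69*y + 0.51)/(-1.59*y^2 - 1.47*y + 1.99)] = (-28.513152*y^3 + 52.824888*y^2 - 58.220712*y + 4.095824)/(4.019679*y^6 + 11.148921*y^5 - 4.785264*y^4 - 24.730839*y^3 + 5.989104*y^2 + 17.464041*y - 7.880599)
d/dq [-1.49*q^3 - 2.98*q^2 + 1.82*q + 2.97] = -4.47*q^2 - 5.96*q + 1.82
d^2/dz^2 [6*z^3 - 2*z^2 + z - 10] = 36*z - 4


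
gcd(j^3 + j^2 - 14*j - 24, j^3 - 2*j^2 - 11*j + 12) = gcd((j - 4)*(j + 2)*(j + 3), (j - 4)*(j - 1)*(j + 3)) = j^2 - j - 12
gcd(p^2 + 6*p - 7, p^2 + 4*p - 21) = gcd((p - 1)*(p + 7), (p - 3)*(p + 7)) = p + 7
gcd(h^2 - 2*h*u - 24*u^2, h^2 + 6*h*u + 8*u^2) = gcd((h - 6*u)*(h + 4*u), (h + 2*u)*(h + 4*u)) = h + 4*u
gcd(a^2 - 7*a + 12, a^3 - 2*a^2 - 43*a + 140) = a - 4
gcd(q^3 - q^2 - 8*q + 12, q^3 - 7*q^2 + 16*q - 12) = q^2 - 4*q + 4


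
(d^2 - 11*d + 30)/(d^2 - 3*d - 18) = (d - 5)/(d + 3)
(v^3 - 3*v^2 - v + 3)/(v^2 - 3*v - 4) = (v^2 - 4*v + 3)/(v - 4)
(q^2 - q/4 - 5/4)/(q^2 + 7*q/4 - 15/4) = (q + 1)/(q + 3)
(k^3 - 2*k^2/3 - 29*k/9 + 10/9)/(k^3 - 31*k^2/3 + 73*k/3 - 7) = (3*k^2 - k - 10)/(3*(k^2 - 10*k + 21))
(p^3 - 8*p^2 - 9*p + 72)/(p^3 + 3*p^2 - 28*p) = (p^3 - 8*p^2 - 9*p + 72)/(p*(p^2 + 3*p - 28))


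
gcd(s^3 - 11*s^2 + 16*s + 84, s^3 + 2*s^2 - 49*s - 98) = s^2 - 5*s - 14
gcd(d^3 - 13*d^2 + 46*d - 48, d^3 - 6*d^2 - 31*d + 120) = d^2 - 11*d + 24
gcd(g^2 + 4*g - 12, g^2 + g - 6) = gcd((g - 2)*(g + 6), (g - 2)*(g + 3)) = g - 2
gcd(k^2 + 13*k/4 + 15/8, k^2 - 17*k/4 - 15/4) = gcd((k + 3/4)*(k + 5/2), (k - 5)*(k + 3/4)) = k + 3/4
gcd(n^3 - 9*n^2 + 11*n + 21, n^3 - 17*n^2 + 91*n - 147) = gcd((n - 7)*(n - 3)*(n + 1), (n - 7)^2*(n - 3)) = n^2 - 10*n + 21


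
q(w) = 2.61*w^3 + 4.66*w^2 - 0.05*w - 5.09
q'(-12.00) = 1015.63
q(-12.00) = -3843.53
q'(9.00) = 718.06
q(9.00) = 2274.61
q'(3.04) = 100.64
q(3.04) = 111.15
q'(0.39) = 4.78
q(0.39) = -4.25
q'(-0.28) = -2.05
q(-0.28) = -4.77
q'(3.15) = 107.00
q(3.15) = 122.57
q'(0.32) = 3.73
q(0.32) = -4.54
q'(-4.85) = 138.93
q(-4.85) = -192.99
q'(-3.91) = 83.21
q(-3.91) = -89.67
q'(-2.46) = 24.41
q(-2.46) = -15.62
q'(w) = 7.83*w^2 + 9.32*w - 0.05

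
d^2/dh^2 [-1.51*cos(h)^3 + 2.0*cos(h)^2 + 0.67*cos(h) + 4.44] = 0.4625*cos(h) - 4.0*cos(2*h) + 3.3975*cos(3*h)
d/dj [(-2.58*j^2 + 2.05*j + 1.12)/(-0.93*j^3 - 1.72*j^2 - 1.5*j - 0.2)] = (-2.3994*j^4 + 3.813*j^3 + 10.5208*j^2 + 4.8848*j + 1.27)/(0.8649*j^6 + 3.1992*j^5 + 5.7484*j^4 + 5.532*j^3 + 2.938*j^2 + 0.6*j + 0.04)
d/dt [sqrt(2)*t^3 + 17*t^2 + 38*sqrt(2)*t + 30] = 3*sqrt(2)*t^2 + 34*t + 38*sqrt(2)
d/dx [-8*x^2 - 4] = -16*x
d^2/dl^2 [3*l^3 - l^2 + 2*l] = 18*l - 2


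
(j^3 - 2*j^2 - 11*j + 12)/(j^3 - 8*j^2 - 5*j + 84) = (j - 1)/(j - 7)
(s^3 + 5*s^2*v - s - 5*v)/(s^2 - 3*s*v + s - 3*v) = (s^2 + 5*s*v - s - 5*v)/(s - 3*v)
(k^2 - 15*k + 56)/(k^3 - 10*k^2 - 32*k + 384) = (k - 7)/(k^2 - 2*k - 48)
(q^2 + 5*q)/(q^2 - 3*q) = (q + 5)/(q - 3)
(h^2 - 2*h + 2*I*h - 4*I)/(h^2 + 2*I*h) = (h - 2)/h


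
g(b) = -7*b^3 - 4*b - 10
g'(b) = -21*b^2 - 4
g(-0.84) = -2.49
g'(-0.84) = -18.82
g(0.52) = -13.06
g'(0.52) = -9.68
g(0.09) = -10.37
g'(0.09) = -4.17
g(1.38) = -33.92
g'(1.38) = -43.99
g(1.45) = -37.14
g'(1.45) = -48.15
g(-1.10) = 3.72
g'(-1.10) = -29.41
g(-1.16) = 5.57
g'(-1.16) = -32.26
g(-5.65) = 1275.13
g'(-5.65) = -674.37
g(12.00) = -12154.00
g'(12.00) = -3028.00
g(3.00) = -211.00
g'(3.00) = -193.00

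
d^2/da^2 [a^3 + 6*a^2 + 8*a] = 6*a + 12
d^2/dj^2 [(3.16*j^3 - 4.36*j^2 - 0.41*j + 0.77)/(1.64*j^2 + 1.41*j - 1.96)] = (50.838456*j^3 - 124.060608*j^2 + 75.6126*j - 27.753054)/(4.410944*j^6 + 11.377008*j^5 - 6.033396*j^4 - 24.390603*j^3 + 7.210644*j^2 + 16.249968*j - 7.529536)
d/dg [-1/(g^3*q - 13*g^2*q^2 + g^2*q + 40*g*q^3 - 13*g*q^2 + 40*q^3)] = (3*g^2 - 26*g*q + 2*g + 40*q^2 - 13*q)/(q*(g^3 - 13*g^2*q + g^2 + 40*g*q^2 - 13*g*q + 40*q^2)^2)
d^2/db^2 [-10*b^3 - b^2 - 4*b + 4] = -60*b - 2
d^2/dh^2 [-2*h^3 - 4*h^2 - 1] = -12*h - 8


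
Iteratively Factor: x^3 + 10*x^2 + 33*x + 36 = (x + 4)*(x^2 + 6*x + 9) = (x + 3)*(x + 4)*(x + 3)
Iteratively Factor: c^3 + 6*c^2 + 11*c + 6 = (c + 1)*(c^2 + 5*c + 6) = (c + 1)*(c + 3)*(c + 2)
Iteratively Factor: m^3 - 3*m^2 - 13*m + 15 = (m + 3)*(m^2 - 6*m + 5) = (m - 1)*(m + 3)*(m - 5)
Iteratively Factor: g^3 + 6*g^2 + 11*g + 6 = (g + 1)*(g^2 + 5*g + 6) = (g + 1)*(g + 3)*(g + 2)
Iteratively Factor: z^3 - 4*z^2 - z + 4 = (z - 1)*(z^2 - 3*z - 4) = (z - 4)*(z - 1)*(z + 1)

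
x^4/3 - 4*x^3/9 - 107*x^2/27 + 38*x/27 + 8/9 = (x/3 + 1)*(x - 4)*(x - 2/3)*(x + 1/3)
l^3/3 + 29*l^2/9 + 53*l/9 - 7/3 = (l/3 + 1)*(l - 1/3)*(l + 7)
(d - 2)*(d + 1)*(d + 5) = d^3 + 4*d^2 - 7*d - 10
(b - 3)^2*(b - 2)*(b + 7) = b^4 - b^3 - 35*b^2 + 129*b - 126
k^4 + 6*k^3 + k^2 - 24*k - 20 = (k - 2)*(k + 1)*(k + 2)*(k + 5)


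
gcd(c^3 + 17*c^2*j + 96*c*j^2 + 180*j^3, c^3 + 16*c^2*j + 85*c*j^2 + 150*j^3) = c^2 + 11*c*j + 30*j^2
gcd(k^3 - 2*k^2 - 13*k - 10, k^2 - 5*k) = k - 5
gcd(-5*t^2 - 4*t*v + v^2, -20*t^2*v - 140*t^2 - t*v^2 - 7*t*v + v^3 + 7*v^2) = 5*t - v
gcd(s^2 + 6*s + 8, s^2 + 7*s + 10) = s + 2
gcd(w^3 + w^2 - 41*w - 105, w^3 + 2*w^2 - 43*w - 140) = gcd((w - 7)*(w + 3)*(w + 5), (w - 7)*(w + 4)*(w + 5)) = w^2 - 2*w - 35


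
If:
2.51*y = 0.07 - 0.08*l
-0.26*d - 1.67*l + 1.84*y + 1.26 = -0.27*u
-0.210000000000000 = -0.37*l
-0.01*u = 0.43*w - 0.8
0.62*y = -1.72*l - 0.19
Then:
No Solution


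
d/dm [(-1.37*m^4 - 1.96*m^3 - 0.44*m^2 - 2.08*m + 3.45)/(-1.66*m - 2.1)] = (6.8226*m^4 + 18.0152*m^3 + 13.0784*m^2 + 1.848*m + 10.095)/(2.7556*m^2 + 6.972*m + 4.41)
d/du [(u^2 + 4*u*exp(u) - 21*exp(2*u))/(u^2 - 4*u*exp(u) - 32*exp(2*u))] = (8*u^3 + 22*u^2*exp(u) - 8*u^2 + 212*u*exp(2*u) - 22*u*exp(u) - 212*exp(2*u))*exp(u)/(u^4 - 8*u^3*exp(u) - 48*u^2*exp(2*u) + 256*u*exp(3*u) + 1024*exp(4*u))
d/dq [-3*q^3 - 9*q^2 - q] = -9*q^2 - 18*q - 1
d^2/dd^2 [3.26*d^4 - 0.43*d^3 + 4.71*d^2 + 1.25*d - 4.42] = 39.12*d^2 - 2.58*d + 9.42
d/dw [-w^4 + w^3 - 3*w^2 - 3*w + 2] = -4*w^3 + 3*w^2 - 6*w - 3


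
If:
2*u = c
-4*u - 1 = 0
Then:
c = -1/2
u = -1/4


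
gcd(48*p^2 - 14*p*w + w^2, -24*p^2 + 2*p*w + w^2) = 1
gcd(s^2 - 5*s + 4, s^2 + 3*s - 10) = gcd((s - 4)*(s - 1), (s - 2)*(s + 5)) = 1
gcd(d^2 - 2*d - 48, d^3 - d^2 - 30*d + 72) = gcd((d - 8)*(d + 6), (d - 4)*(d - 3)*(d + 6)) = d + 6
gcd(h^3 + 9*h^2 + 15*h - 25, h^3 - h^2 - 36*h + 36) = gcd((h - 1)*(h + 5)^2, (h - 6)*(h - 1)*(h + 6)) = h - 1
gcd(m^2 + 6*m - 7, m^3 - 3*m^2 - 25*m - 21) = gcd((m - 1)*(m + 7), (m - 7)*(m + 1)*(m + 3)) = 1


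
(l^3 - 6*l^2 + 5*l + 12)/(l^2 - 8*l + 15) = (l^2 - 3*l - 4)/(l - 5)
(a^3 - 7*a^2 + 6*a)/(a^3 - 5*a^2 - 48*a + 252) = a*(a - 1)/(a^2 + a - 42)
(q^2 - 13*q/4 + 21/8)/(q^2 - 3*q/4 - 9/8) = (4*q - 7)/(4*q + 3)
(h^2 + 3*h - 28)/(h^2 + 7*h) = (h - 4)/h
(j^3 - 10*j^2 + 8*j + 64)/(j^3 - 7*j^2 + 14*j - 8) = (j^2 - 6*j - 16)/(j^2 - 3*j + 2)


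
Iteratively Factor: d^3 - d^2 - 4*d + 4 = (d - 2)*(d^2 + d - 2) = (d - 2)*(d - 1)*(d + 2)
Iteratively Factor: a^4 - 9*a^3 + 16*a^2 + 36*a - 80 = (a - 5)*(a^3 - 4*a^2 - 4*a + 16) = (a - 5)*(a + 2)*(a^2 - 6*a + 8) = (a - 5)*(a - 2)*(a + 2)*(a - 4)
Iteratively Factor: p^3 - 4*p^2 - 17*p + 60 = (p - 3)*(p^2 - p - 20) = (p - 3)*(p + 4)*(p - 5)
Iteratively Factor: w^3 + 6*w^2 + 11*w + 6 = (w + 2)*(w^2 + 4*w + 3) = (w + 1)*(w + 2)*(w + 3)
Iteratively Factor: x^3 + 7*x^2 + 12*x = (x + 3)*(x^2 + 4*x) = (x + 3)*(x + 4)*(x)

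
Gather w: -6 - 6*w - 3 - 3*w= -9*w - 9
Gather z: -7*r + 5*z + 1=-7*r + 5*z + 1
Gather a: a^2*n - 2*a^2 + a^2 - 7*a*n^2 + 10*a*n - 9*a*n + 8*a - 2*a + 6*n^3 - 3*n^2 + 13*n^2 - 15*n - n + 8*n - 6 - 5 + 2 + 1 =a^2*(n - 1) + a*(-7*n^2 + n + 6) + 6*n^3 + 10*n^2 - 8*n - 8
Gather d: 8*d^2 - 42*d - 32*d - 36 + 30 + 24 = 8*d^2 - 74*d + 18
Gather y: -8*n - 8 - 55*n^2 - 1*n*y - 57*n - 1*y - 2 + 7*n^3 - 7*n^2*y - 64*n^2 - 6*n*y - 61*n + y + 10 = 7*n^3 - 119*n^2 - 126*n + y*(-7*n^2 - 7*n)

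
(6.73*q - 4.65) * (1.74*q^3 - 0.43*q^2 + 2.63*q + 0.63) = 11.7102*q^4 - 10.9849*q^3 + 19.6994*q^2 - 7.9896*q - 2.9295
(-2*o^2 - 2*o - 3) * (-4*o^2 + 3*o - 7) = 8*o^4 + 2*o^3 + 20*o^2 + 5*o + 21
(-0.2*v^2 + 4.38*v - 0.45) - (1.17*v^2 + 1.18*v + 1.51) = -1.37*v^2 + 3.2*v - 1.96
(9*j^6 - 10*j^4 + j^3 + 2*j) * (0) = 0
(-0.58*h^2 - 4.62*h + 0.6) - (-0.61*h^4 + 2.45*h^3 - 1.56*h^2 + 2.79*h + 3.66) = 0.61*h^4 - 2.45*h^3 + 0.98*h^2 - 7.41*h - 3.06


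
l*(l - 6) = l^2 - 6*l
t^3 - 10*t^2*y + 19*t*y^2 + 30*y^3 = (t - 6*y)*(t - 5*y)*(t + y)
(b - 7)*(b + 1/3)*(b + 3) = b^3 - 11*b^2/3 - 67*b/3 - 7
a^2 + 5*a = a*(a + 5)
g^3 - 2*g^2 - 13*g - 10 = (g - 5)*(g + 1)*(g + 2)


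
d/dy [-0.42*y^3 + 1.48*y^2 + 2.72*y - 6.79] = -1.26*y^2 + 2.96*y + 2.72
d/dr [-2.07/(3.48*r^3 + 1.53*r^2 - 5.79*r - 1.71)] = (21.6108*r^2 + 6.3342*r - 11.9853)/(3.48*r^3 + 1.53*r^2 - 5.79*r - 1.71)^2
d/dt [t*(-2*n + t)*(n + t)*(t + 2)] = -4*n^2*t - 4*n^2 - 3*n*t^2 - 4*n*t + 4*t^3 + 6*t^2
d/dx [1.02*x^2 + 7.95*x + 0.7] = 2.04*x + 7.95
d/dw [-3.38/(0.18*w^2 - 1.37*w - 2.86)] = (1.2168*w - 4.6306)/(-0.18*w^2 + 1.37*w + 2.86)^2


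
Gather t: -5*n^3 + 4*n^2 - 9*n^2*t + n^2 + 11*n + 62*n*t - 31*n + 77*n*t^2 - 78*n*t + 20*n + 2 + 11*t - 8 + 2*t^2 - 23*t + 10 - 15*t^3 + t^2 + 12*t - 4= -5*n^3 + 5*n^2 - 15*t^3 + t^2*(77*n + 3) + t*(-9*n^2 - 16*n)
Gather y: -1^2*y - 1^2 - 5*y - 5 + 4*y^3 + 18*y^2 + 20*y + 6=4*y^3 + 18*y^2 + 14*y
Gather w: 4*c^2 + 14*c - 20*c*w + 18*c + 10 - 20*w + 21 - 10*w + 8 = 4*c^2 + 32*c + w*(-20*c - 30) + 39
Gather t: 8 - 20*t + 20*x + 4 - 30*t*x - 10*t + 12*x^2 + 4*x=t*(-30*x - 30) + 12*x^2 + 24*x + 12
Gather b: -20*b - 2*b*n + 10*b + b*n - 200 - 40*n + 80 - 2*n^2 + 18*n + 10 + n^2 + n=b*(-n - 10) - n^2 - 21*n - 110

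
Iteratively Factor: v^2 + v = (v)*(v + 1)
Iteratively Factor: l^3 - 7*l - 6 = (l - 3)*(l^2 + 3*l + 2) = (l - 3)*(l + 1)*(l + 2)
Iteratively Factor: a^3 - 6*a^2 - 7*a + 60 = (a - 4)*(a^2 - 2*a - 15) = (a - 5)*(a - 4)*(a + 3)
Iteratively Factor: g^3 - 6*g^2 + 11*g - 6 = (g - 2)*(g^2 - 4*g + 3) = (g - 3)*(g - 2)*(g - 1)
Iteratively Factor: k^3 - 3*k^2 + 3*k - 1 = (k - 1)*(k^2 - 2*k + 1) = (k - 1)^2*(k - 1)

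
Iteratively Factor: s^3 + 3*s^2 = (s)*(s^2 + 3*s) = s^2*(s + 3)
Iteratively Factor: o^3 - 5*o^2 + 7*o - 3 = (o - 3)*(o^2 - 2*o + 1) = (o - 3)*(o - 1)*(o - 1)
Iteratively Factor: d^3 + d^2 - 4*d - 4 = (d + 1)*(d^2 - 4) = (d + 1)*(d + 2)*(d - 2)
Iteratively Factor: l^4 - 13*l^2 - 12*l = (l + 3)*(l^3 - 3*l^2 - 4*l) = l*(l + 3)*(l^2 - 3*l - 4) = l*(l - 4)*(l + 3)*(l + 1)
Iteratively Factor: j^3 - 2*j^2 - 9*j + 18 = (j - 2)*(j^2 - 9) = (j - 3)*(j - 2)*(j + 3)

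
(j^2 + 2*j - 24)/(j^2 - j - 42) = (j - 4)/(j - 7)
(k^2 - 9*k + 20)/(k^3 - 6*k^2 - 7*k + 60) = 1/(k + 3)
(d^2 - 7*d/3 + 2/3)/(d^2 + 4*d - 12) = (d - 1/3)/(d + 6)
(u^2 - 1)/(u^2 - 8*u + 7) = (u + 1)/(u - 7)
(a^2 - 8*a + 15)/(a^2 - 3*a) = (a - 5)/a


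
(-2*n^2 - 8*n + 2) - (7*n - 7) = -2*n^2 - 15*n + 9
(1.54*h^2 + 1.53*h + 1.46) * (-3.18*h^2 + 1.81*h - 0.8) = -4.8972*h^4 - 2.078*h^3 - 3.1055*h^2 + 1.4186*h - 1.168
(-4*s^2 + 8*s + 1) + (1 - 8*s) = 2 - 4*s^2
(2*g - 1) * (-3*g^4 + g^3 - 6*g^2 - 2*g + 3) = -6*g^5 + 5*g^4 - 13*g^3 + 2*g^2 + 8*g - 3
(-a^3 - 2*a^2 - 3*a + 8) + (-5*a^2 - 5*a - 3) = -a^3 - 7*a^2 - 8*a + 5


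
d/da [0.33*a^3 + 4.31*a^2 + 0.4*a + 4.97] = 0.99*a^2 + 8.62*a + 0.4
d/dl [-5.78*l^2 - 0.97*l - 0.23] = -11.56*l - 0.97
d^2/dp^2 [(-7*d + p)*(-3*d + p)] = 2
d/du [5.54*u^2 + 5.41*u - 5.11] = 11.08*u + 5.41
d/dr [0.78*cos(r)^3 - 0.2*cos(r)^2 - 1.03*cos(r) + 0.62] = (-2.34*cos(r)^2 + 0.4*cos(r) + 1.03)*sin(r)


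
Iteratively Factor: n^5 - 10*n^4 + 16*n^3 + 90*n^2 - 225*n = (n - 5)*(n^4 - 5*n^3 - 9*n^2 + 45*n) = n*(n - 5)*(n^3 - 5*n^2 - 9*n + 45) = n*(n - 5)*(n + 3)*(n^2 - 8*n + 15) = n*(n - 5)^2*(n + 3)*(n - 3)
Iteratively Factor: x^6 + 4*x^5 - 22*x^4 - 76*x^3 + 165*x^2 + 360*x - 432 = (x + 3)*(x^5 + x^4 - 25*x^3 - x^2 + 168*x - 144) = (x + 3)*(x + 4)*(x^4 - 3*x^3 - 13*x^2 + 51*x - 36) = (x + 3)*(x + 4)^2*(x^3 - 7*x^2 + 15*x - 9) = (x - 1)*(x + 3)*(x + 4)^2*(x^2 - 6*x + 9) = (x - 3)*(x - 1)*(x + 3)*(x + 4)^2*(x - 3)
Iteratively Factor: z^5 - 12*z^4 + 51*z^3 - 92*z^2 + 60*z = (z - 2)*(z^4 - 10*z^3 + 31*z^2 - 30*z) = (z - 5)*(z - 2)*(z^3 - 5*z^2 + 6*z) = z*(z - 5)*(z - 2)*(z^2 - 5*z + 6) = z*(z - 5)*(z - 3)*(z - 2)*(z - 2)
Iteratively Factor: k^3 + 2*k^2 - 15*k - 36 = (k + 3)*(k^2 - k - 12) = (k - 4)*(k + 3)*(k + 3)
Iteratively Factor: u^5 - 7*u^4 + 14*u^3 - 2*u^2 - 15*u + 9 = (u + 1)*(u^4 - 8*u^3 + 22*u^2 - 24*u + 9) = (u - 3)*(u + 1)*(u^3 - 5*u^2 + 7*u - 3) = (u - 3)^2*(u + 1)*(u^2 - 2*u + 1) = (u - 3)^2*(u - 1)*(u + 1)*(u - 1)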